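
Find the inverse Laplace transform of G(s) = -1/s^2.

-t

Since L{t} = 1!/s^2 = 1/s^2, the inverse is t, scaled by -1.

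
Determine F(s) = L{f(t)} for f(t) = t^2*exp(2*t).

F(s) = 2/(s - 2)^3

L{t^2} = 2!/s^3 = 2/s^3.
By the first shifting theorem, multiplying by e^(2t) replaces s with s - 2.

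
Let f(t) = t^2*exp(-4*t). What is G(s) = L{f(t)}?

L{e^(-4t)} = 1/(s + 4).
Then apply L{t^2·g(t)} = (-1)^2 d^2/ds^2[H(s)] with H(s) = 1/(s + 4):
differentiating 2 times and applying the sign gives 2/(s + 4)^3.

G(s) = 2/(s + 4)^3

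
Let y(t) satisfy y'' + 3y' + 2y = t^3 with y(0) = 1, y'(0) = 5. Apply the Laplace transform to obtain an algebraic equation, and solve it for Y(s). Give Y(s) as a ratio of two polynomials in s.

Laplace-transform each side.
With L{y''} = s^2 Y - s·y(0) - y'(0) and L{y'} = sY - y(0), with y(0) = 1, y'(0) = 5: the LHS transforms to (s^2 + 3*s + 2)Y - (s + 8).
The right side is L{t^3} = 6/s^4.
So (s^2 + 3*s + 2)Y = 6/s^4 + (s + 8).
Solve for Y(s) and write it as one ratio of polynomials.

Y(s) = (s^5 + 8*s^4 + 6)/(s^6 + 3*s^5 + 2*s^4)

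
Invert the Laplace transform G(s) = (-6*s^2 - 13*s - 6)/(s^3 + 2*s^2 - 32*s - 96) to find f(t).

Factor the denominator: s^3 + 2*s^2 - 32*s - 96 = (s - 6)*(s + 4)^2.
Partial fraction decomposition gives [-3/(s + 4)] + [5/(s + 4)^2] + [-3/(s - 6)].
Invert each term: -3/(s + 4) ↔ -3e^(-4t); 5/(s + 4)^2 ↔ 5t·e^(-4t); -3/(s - 6) ↔ -3e^(6t).

f(t) = 5*t*exp(-4*t) - 3*exp(6*t) - 3*exp(-4*t)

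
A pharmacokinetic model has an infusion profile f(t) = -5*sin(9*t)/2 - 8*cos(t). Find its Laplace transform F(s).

The transform is linear, so treat each term independently.
(-8)·[L{cos(t)} = s/(s^2 + 1)]; (-5/2)·[L{sin(9t)} = 9/(s^2 + 81)].

F(s) = -8*s/(s^2 + 1) - 45/(2*(s^2 + 81))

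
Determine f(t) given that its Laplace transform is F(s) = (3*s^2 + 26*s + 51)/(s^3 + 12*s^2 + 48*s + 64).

f(t) = -5*t^2*exp(-4*t)/2 + 2*t*exp(-4*t) + 3*exp(-4*t)

Factor the denominator: s^3 + 12*s^2 + 48*s + 64 = (s + 4)^3.
Partial fraction decomposition gives [3/(s + 4)] + [2/(s + 4)^2] + [-5/(s + 4)^3].
Invert each term: 3/(s + 4) ↔ 3e^(-4t); 2/(s + 4)^2 ↔ 2t·e^(-4t); -5/(s + 4)^3 ↔ (-5/2)t^2·e^(-4t).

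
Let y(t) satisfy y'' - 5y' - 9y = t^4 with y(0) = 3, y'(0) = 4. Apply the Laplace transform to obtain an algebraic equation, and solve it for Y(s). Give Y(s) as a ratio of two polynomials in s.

Laplace-transform each side.
With L{y''} = s^2 Y - s·y(0) - y'(0) and L{y'} = sY - y(0), with y(0) = 3, y'(0) = 4: the LHS transforms to (s^2 - 5*s - 9)Y - (3*s - 11).
The right side is L{t^4} = 24/s^5.
So (s^2 - 5*s - 9)Y = 24/s^5 + (3*s - 11).
Isolate Y and clear denominators.

Y(s) = (3*s^6 - 11*s^5 + 24)/(s^7 - 5*s^6 - 9*s^5)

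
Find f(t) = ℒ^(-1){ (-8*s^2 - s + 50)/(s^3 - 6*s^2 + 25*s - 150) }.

f(t) = -4*exp(6*t) - 5*sin(5*t) - 4*cos(5*t)

Factor the denominator: s^3 - 6*s^2 + 25*s - 150 = (s - 6)*(s^2 + 25).
Partial fraction decomposition gives [-4/(s - 6)] + [-4*s/(s^2 + 25)] + [-25/(s^2 + 25)].
Invert each term: -4/(s - 6) ↔ -4e^(6t); -4·s/(s^2 + 25) ↔ -4cos(5t); -5·5/(s^2 + 25) ↔ -5sin(5t).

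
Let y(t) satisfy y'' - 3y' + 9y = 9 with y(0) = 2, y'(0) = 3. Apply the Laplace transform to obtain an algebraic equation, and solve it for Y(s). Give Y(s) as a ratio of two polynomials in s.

Y(s) = (2*s^2 - 3*s + 9)/(s^3 - 3*s^2 + 9*s)

Laplace-transform each side.
Using L{y''} = s^2 Y - s·y(0) - y'(0) and L{y'} = sY - y(0), with y(0) = 2, y'(0) = 3, the left side becomes (s^2 - 3*s + 9)Y - (2*s - 3).
The right side is L{9} = 9/s.
So (s^2 - 3*s + 9)Y = 9/s + (2*s - 3).
Isolate Y and clear denominators.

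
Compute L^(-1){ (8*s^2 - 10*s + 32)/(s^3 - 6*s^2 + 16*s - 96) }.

5*exp(6*t) + 2*sin(4*t) + 3*cos(4*t)

Factor the denominator: s^3 - 6*s^2 + 16*s - 96 = (s - 6)*(s^2 + 16).
Partial fraction decomposition gives [5/(s - 6)] + [3*s/(s^2 + 16)] + [8/(s^2 + 16)].
Invert each term: 5/(s - 6) ↔ 5e^(6t); 3·s/(s^2 + 16) ↔ 3cos(4t); 2·4/(s^2 + 16) ↔ 2sin(4t).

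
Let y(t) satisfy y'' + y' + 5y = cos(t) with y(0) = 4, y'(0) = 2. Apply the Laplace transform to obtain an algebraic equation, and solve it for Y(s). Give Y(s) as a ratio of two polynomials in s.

Apply the Laplace transform to the equation.
Using L{y''} = s^2 Y - s·y(0) - y'(0) and L{y'} = sY - y(0), with y(0) = 4, y'(0) = 2, the left side becomes (s^2 + s + 5)Y - (4*s + 6).
The right side is L{cos(t)} = s/(s^2 + 1).
So (s^2 + s + 5)Y = s/(s^2 + 1) + (4*s + 6).
Divide through and combine into a single rational function.

Y(s) = (4*s^3 + 6*s^2 + 5*s + 6)/(s^4 + s^3 + 6*s^2 + s + 5)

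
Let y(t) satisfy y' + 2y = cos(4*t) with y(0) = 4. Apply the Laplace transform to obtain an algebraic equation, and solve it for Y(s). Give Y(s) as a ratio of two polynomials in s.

Apply the Laplace transform to the equation.
Using L{y'} = sY - y(0) = sY - 4, the left side becomes (s + 2)Y - (4).
The right side is L{cos(4*t)} = s/(s^2 + 16).
So (s + 2)Y = s/(s^2 + 16) + (4).
Divide through and combine into a single rational function.

Y(s) = (4*s^2 + s + 64)/(s^3 + 2*s^2 + 16*s + 32)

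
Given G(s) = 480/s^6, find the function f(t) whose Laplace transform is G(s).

Since L{t^5} = 5!/s^6 = 120/s^6, the inverse is t^5, scaled by 4.

f(t) = 4*t^5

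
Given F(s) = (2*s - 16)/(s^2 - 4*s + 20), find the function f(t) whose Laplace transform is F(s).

f(t) = -3*exp(2*t)*sin(4*t) + 2*exp(2*t)*cos(4*t)

Complete the square in the denominator: s^2 - 4*s + 20 = (s - 2)^2 + 4^2.
Split the numerator to match: 2*s - 16 = 2·(s - 2) - 3·4.
Invert each term: 2·(s - 2)/((s - 2)^2 + 16) ↔ 2e^(2t)cos(4t); -3·4/((s - 2)^2 + 16) ↔ -3e^(2t)sin(4t).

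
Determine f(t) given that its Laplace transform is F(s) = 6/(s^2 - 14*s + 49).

f(t) = 6*t*exp(7*t)

Rewrite the denominator: s^2 - 14*s + 49 = (s - 7)^2.
The form in (s - 7) signals a first-shifting-theorem factor e^(7t).
Since L{t} = 1!/s^2 = 1/s^2, the inverse is t*exp(7*t), scaled by 6.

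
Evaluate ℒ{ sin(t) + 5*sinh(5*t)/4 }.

1/(s^2 + 1) + 25/(4*(s^2 - 25))

The transform is linear, so treat each term independently.
L{sin(t)} = 1/(s^2 + 1); (5/4)·[L{sinh(5t)} = 5/(s^2 - 25)].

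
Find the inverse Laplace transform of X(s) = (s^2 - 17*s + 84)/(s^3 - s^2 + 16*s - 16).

4*exp(t) - 5*sin(4*t) - 3*cos(4*t)

Factor the denominator: s^3 - s^2 + 16*s - 16 = (s - 1)*(s^2 + 16).
Partial fraction decomposition gives [4/(s - 1)] + [-3*s/(s^2 + 16)] + [-20/(s^2 + 16)].
Invert each term: 4/(s - 1) ↔ 4e^(t); -3·s/(s^2 + 16) ↔ -3cos(4t); -5·4/(s^2 + 16) ↔ -5sin(4t).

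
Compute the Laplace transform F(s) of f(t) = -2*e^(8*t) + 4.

F(s) = -2/(s - 8) + 4/s

Apply the Laplace transform termwise.
(-2)·[L{e^(8t)} = 1/(s - 8)]; L{4} = 4/s.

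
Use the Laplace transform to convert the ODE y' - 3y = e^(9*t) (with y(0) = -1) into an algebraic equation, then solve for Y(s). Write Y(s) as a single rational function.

Y(s) = (-s + 10)/(s^2 - 12*s + 27)

Take the Laplace transform of both sides.
The derivative rules (L{y'} = sY - y(0) = sY - (-1)) turn the left side into (s - 3)Y - (-1).
The right side is L{e^(9*t)} = 1/(s - 9).
So (s - 3)Y = 1/(s - 9) + (-1).
Divide through and combine into a single rational function.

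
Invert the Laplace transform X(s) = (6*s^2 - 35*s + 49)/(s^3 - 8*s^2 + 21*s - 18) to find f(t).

f(t) = -2*t*exp(3*t) + 3*exp(3*t) + 3*exp(2*t)

Factor the denominator: s^3 - 8*s^2 + 21*s - 18 = (s - 3)^2*(s - 2).
Partial fraction decomposition gives [3/(s - 3)] + [-2/(s - 3)^2] + [3/(s - 2)].
Invert each term: 3/(s - 3) ↔ 3e^(3t); -2/(s - 3)^2 ↔ -2t·e^(3t); 3/(s - 2) ↔ 3e^(2t).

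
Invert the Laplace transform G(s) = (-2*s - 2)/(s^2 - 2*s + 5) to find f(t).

f(t) = -2*exp(t)*sin(2*t) - 2*exp(t)*cos(2*t)

Complete the square in the denominator: s^2 - 2*s + 5 = (s - 1)^2 + 2^2.
Split the numerator to match: -2*s - 2 = -2·(s - 1) - 2·2.
Invert each term: -2·(s - 1)/((s - 1)^2 + 4) ↔ -2e^(t)cos(2t); -2·2/((s - 1)^2 + 4) ↔ -2e^(t)sin(2t).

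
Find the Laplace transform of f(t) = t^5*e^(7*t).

L{t^5} = 5!/s^6 = 120/s^6.
By the first shifting theorem, multiplying by e^(7t) replaces s with s - 7.

120/(s - 7)^6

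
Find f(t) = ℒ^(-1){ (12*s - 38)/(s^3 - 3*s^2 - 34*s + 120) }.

f(t) = 2*exp(5*t) - exp(4*t) - exp(-6*t)

Factor the denominator: s^3 - 3*s^2 - 34*s + 120 = (s - 5)*(s - 4)*(s + 6).
Partial fraction decomposition gives [-1/(s + 6)] + [2/(s - 5)] + [-1/(s - 4)].
Invert each term: -1/(s + 6) ↔ -e^(-6t); 2/(s - 5) ↔ 2e^(5t); -1/(s - 4) ↔ -e^(4t).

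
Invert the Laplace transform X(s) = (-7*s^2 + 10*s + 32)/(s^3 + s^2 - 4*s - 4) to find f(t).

Factor the denominator: s^3 + s^2 - 4*s - 4 = (s - 2)*(s + 1)*(s + 2).
Partial fraction decomposition gives [-4/(s + 2)] + [2/(s - 2)] + [-5/(s + 1)].
Invert each term: -4/(s + 2) ↔ -4e^(-2t); 2/(s - 2) ↔ 2e^(2t); -5/(s + 1) ↔ -5e^(-t).

f(t) = 2*exp(2*t) - 5*exp(-t) - 4*exp(-2*t)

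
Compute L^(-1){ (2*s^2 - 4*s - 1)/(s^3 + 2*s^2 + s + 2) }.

-2*sin(t) - cos(t) + 3*exp(-2*t)

Factor the denominator: s^3 + 2*s^2 + s + 2 = (s + 2)*(s^2 + 1).
Partial fraction decomposition gives [3/(s + 2)] + [-s/(s^2 + 1)] + [-2/(s^2 + 1)].
Invert each term: 3/(s + 2) ↔ 3e^(-2t); -1·s/(s^2 + 1) ↔ -cos(t); -2·1/(s^2 + 1) ↔ -2sin(t).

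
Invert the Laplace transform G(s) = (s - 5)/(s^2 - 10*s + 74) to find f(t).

f(t) = exp(5*t)*cos(7*t)

Rewrite the denominator: s^2 - 10*s + 74 = (s - 5)^2 + 49.
The form in (s - 5) signals a first-shifting-theorem factor e^(5t).
Since L{cos(7t)} = s/(s^2 + 49), the inverse is e^(5*t)*cos(7*t).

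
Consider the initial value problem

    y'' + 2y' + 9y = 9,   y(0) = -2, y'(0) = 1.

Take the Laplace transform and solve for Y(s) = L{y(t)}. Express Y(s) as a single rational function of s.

Y(s) = (-2*s^2 - 3*s + 9)/(s^3 + 2*s^2 + 9*s)

Laplace-transform each side.
Using L{y''} = s^2 Y - s·y(0) - y'(0) and L{y'} = sY - y(0), with y(0) = -2, y'(0) = 1, the left side becomes (s^2 + 2*s + 9)Y - (-2*s - 3).
The right side is L{9} = 9/s.
So (s^2 + 2*s + 9)Y = 9/s + (-2*s - 3).
Solve for Y(s) and write it as one ratio of polynomials.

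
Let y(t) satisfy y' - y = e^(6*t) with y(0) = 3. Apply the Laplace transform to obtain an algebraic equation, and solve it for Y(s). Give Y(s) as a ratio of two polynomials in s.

Y(s) = (3*s - 17)/(s^2 - 7*s + 6)

Take the Laplace transform of both sides.
With L{y'} = sY - y(0) = sY - 3: the LHS transforms to (s - 1)Y - (3).
The right side is L{e^(6*t)} = 1/(s - 6).
So (s - 1)Y = 1/(s - 6) + (3).
Solve for Y(s) and write it as one ratio of polynomials.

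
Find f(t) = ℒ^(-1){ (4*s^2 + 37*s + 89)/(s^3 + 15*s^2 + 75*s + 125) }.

Factor the denominator: s^3 + 15*s^2 + 75*s + 125 = (s + 5)^3.
Partial fraction decomposition gives [4/(s + 5)] + [-3/(s + 5)^2] + [4/(s + 5)^3].
Invert each term: 4/(s + 5) ↔ 4e^(-5t); -3/(s + 5)^2 ↔ -3t·e^(-5t); 4/(s + 5)^3 ↔ (2)t^2·e^(-5t).

f(t) = 2*t^2*exp(-5*t) - 3*t*exp(-5*t) + 4*exp(-5*t)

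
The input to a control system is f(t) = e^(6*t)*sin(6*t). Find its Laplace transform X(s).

X(s) = 6/((s - 6)^2 + 36)

L{sin(6t)} = 6/(s^2 + 36).
By the first shifting theorem, multiplying by e^(6t) replaces s with s - 6.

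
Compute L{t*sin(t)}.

2*s/(s^2 + 1)^2

L{sin(t)} = 1/(s^2 + 1).
Then apply L{t·g(t)} = -d/ds[G(s)] with G(s) = 1/(s^2 + 1):
differentiating 1 time and applying the sign gives 2*s/(s^2 + 1)^2.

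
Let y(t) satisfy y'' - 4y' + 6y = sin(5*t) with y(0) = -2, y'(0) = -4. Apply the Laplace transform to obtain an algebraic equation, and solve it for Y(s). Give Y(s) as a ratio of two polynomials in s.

Apply the Laplace transform to the equation.
The derivative rules (L{y''} = s^2 Y - s·y(0) - y'(0) and L{y'} = sY - y(0), with y(0) = -2, y'(0) = -4) turn the left side into (s^2 - 4*s + 6)Y - (-2*s + 4).
The right side is L{sin(5*t)} = 5/(s^2 + 25).
So (s^2 - 4*s + 6)Y = 5/(s^2 + 25) + (-2*s + 4).
Divide through and combine into a single rational function.

Y(s) = (-2*s^3 + 4*s^2 - 50*s + 105)/(s^4 - 4*s^3 + 31*s^2 - 100*s + 150)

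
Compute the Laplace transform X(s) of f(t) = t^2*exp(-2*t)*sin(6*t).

L{sin(6t)} = 6/(s^2 + 36).
Multiplying by e^(-2t) shifts s → s + 2, so L{exp(-2*t)*sin(6*t)} = 6/((s + 2)^2 + 36).
Then apply L{t^2·g(t)} = (-1)^2 d^2/ds^2[G(s)] with G(s) = 6/((s + 2)^2 + 36):
differentiating 2 times and applying the sign gives 36*(s^2 + 4*s - 8)/(s^2 + 4*s + 40)^3.

X(s) = 36*(s^2 + 4*s - 8)/(s^2 + 4*s + 40)^3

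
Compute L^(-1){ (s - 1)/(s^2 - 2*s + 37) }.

Rewrite the denominator: s^2 - 2*s + 37 = (s - 1)^2 + 36.
The form in (s - 1) signals a first-shifting-theorem factor e^(t).
Since L{cos(6t)} = s/(s^2 + 36), the inverse is exp(t)*cos(6*t).

exp(t)*cos(6*t)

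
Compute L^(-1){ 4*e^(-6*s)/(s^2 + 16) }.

Heaviside(t - 6)*(sin(4*t - 24))

The factor e^(-6s) signals a time shift by c = 6 (second shifting theorem).
L{sin(4t)} = 4/(s^2 + 16), so L^-1{4/(s^2 + 16)} = sin(4*t).
Hence the inverse is u(t - 6) times that function evaluated at t - 6.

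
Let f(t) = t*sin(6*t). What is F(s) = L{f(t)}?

F(s) = 12*s/(s^2 + 36)^2

L{sin(6t)} = 6/(s^2 + 36).
Then apply L{t·g(t)} = -d/ds[G(s)] with G(s) = 6/(s^2 + 36):
differentiating 1 time and applying the sign gives 12*s/(s^2 + 36)^2.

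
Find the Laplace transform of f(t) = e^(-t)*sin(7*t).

L{sin(7t)} = 7/(s^2 + 49).
By the first shifting theorem, multiplying by e^(-t) replaces s with s + 1.

7/((s + 1)^2 + 49)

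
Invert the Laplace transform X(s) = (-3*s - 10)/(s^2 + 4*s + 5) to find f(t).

f(t) = -4*exp(-2*t)*sin(t) - 3*exp(-2*t)*cos(t)

Complete the square in the denominator: s^2 + 4*s + 5 = (s + 2)^2 + 1^2.
Split the numerator to match: -3*s - 10 = -3·(s + 2) - 4·1.
Invert each term: -3·(s + 2)/((s + 2)^2 + 1) ↔ -3e^(-2t)cos(t); -4·1/((s + 2)^2 + 1) ↔ -4e^(-2t)sin(t).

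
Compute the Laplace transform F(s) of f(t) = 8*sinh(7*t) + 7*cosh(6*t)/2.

The transform is linear, so treat each term independently.
(8)·[L{sinh(7t)} = 7/(s^2 - 49)]; (7/2)·[L{cosh(6t)} = s/(s^2 - 36)].

F(s) = 7*s/(2*(s^2 - 36)) + 56/(s^2 - 49)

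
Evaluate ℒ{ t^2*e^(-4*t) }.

L{e^(-4t)} = 1/(s + 4).
Then apply L{t^2·g(t)} = (-1)^2 d^2/ds^2[G(s)] with G(s) = 1/(s + 4):
differentiating 2 times and applying the sign gives 2/(s + 4)^3.

2/(s + 4)^3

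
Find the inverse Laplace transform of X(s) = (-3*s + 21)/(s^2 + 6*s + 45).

5*exp(-3*t)*sin(6*t) - 3*exp(-3*t)*cos(6*t)

Complete the square in the denominator: s^2 + 6*s + 45 = (s + 3)^2 + 6^2.
Split the numerator to match: -3*s + 21 = -3·(s + 3) + 5·6.
Invert each term: -3·(s + 3)/((s + 3)^2 + 36) ↔ -3e^(-3t)cos(6t); 5·6/((s + 3)^2 + 36) ↔ 5e^(-3t)sin(6t).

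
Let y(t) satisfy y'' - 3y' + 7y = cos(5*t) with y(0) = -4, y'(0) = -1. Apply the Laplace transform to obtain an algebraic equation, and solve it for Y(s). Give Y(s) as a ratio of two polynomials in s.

Y(s) = (-4*s^3 + 11*s^2 - 99*s + 275)/(s^4 - 3*s^3 + 32*s^2 - 75*s + 175)

Apply the Laplace transform to the equation.
With L{y''} = s^2 Y - s·y(0) - y'(0) and L{y'} = sY - y(0), with y(0) = -4, y'(0) = -1: the LHS transforms to (s^2 - 3*s + 7)Y - (-4*s + 11).
The right side is L{cos(5*t)} = s/(s^2 + 25).
So (s^2 - 3*s + 7)Y = s/(s^2 + 25) + (-4*s + 11).
Isolate Y and clear denominators.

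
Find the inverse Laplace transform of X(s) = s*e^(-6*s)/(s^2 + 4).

Heaviside(t - 6)*(cos(2*t - 12))

The factor e^(-6s) signals a time shift by c = 6 (second shifting theorem).
L{cos(2t)} = s/(s^2 + 4), so L^-1{s/(s^2 + 4)} = cos(2*t).
Hence the inverse is u(t - 6) times that function evaluated at t - 6.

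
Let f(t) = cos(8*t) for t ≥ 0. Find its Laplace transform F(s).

L{cos(8t)} = s/(s^2 + 64).

F(s) = s/(s^2 + 64)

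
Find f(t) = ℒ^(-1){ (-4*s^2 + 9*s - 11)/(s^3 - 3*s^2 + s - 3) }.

Factor the denominator: s^3 - 3*s^2 + s - 3 = (s - 3)*(s^2 + 1).
Partial fraction decomposition gives [-2/(s - 3)] + [-2*s/(s^2 + 1)] + [3/(s^2 + 1)].
Invert each term: -2/(s - 3) ↔ -2e^(3t); -2·s/(s^2 + 1) ↔ -2cos(t); 3·1/(s^2 + 1) ↔ 3sin(t).

f(t) = -2*exp(3*t) + 3*sin(t) - 2*cos(t)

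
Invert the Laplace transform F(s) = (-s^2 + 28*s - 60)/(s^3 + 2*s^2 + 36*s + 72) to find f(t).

Factor the denominator: s^3 + 2*s^2 + 36*s + 72 = (s + 2)*(s^2 + 36).
Partial fraction decomposition gives [-3/(s + 2)] + [2*s/(s^2 + 36)] + [24/(s^2 + 36)].
Invert each term: -3/(s + 2) ↔ -3e^(-2t); 2·s/(s^2 + 36) ↔ 2cos(6t); 4·6/(s^2 + 36) ↔ 4sin(6t).

f(t) = 4*sin(6*t) + 2*cos(6*t) - 3*exp(-2*t)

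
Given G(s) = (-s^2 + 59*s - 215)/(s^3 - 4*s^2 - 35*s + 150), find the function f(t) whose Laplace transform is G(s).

f(t) = 5*t*exp(5*t) + 4*exp(5*t) - 5*exp(-6*t)

Factor the denominator: s^3 - 4*s^2 - 35*s + 150 = (s - 5)^2*(s + 6).
Partial fraction decomposition gives [4/(s - 5)] + [5/(s - 5)^2] + [-5/(s + 6)].
Invert each term: 4/(s - 5) ↔ 4e^(5t); 5/(s - 5)^2 ↔ 5t·e^(5t); -5/(s + 6) ↔ -5e^(-6t).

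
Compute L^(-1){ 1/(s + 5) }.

Since L{e^(-5t)} = 1/(s + 5), the inverse is e^(-5*t).

exp(-5*t)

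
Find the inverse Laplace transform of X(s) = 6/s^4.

Since L{t^3} = 3!/s^4 = 6/s^4, the inverse is t^3.

t^3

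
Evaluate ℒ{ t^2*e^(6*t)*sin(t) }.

L{sin(t)} = 1/(s^2 + 1).
Multiplying by e^(6t) shifts s → s - 6, so L{e^(6*t)*sin(t)} = 1/((s - 6)^2 + 1).
Then apply L{t^2·g(t)} = (-1)^2 d^2/ds^2[H(s)] with H(s) = 1/((s - 6)^2 + 1):
differentiating 2 times and applying the sign gives 2*(3*s^2 - 36*s + 107)/(s^2 - 12*s + 37)^3.

2*(3*s^2 - 36*s + 107)/(s^2 - 12*s + 37)^3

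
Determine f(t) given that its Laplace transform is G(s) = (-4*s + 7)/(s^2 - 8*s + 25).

Complete the square in the denominator: s^2 - 8*s + 25 = (s - 4)^2 + 3^2.
Split the numerator to match: -4*s + 7 = -4·(s - 4) - 3·3.
Invert each term: -4·(s - 4)/((s - 4)^2 + 9) ↔ -4e^(4t)cos(3t); -3·3/((s - 4)^2 + 9) ↔ -3e^(4t)sin(3t).

f(t) = -3*exp(4*t)*sin(3*t) - 4*exp(4*t)*cos(3*t)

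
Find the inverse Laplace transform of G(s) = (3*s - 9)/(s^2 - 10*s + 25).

Factor the denominator: s^2 - 10*s + 25 = (s - 5)^2.
Partial fraction decomposition gives [3/(s - 5)] + [6/(s - 5)^2].
Invert each term: 3/(s - 5) ↔ 3e^(5t); 6/(s - 5)^2 ↔ 6t·e^(5t).

6*t*exp(5*t) + 3*exp(5*t)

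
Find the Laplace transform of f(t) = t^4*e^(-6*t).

L{t^4} = 4!/s^5 = 24/s^5.
By the first shifting theorem, multiplying by e^(-6t) replaces s with s + 6.

24/(s + 6)^5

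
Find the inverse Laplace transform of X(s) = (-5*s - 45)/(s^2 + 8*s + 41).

Complete the square in the denominator: s^2 + 8*s + 41 = (s + 4)^2 + 5^2.
Split the numerator to match: -5*s - 45 = -5·(s + 4) - 5·5.
Invert each term: -5·(s + 4)/((s + 4)^2 + 25) ↔ -5e^(-4t)cos(5t); -5·5/((s + 4)^2 + 25) ↔ -5e^(-4t)sin(5t).

-5*exp(-4*t)*sin(5*t) - 5*exp(-4*t)*cos(5*t)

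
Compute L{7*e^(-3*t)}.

7/(s + 3)

L{7} = 7/s.
By the first shifting theorem, multiplying by e^(-3t) replaces s with s + 3.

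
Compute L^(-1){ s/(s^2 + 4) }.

Since L{cos(2t)} = s/(s^2 + 4), the inverse is cos(2*t).

cos(2*t)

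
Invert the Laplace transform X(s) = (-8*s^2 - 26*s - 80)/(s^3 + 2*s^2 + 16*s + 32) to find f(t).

Factor the denominator: s^3 + 2*s^2 + 16*s + 32 = (s + 2)*(s^2 + 16).
Partial fraction decomposition gives [-3/(s + 2)] + [-5*s/(s^2 + 16)] + [-16/(s^2 + 16)].
Invert each term: -3/(s + 2) ↔ -3e^(-2t); -5·s/(s^2 + 16) ↔ -5cos(4t); -4·4/(s^2 + 16) ↔ -4sin(4t).

f(t) = -4*sin(4*t) - 5*cos(4*t) - 3*exp(-2*t)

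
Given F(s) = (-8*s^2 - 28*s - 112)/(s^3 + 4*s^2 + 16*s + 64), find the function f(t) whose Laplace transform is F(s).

f(t) = -3*sin(4*t) - 4*cos(4*t) - 4*exp(-4*t)

Factor the denominator: s^3 + 4*s^2 + 16*s + 64 = (s + 4)*(s^2 + 16).
Partial fraction decomposition gives [-4/(s + 4)] + [-4*s/(s^2 + 16)] + [-12/(s^2 + 16)].
Invert each term: -4/(s + 4) ↔ -4e^(-4t); -4·s/(s^2 + 16) ↔ -4cos(4t); -3·4/(s^2 + 16) ↔ -3sin(4t).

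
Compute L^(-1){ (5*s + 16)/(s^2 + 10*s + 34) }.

-3*exp(-5*t)*sin(3*t) + 5*exp(-5*t)*cos(3*t)

Complete the square in the denominator: s^2 + 10*s + 34 = (s + 5)^2 + 3^2.
Split the numerator to match: 5*s + 16 = 5·(s + 5) - 3·3.
Invert each term: 5·(s + 5)/((s + 5)^2 + 9) ↔ 5e^(-5t)cos(3t); -3·3/((s + 5)^2 + 9) ↔ -3e^(-5t)sin(3t).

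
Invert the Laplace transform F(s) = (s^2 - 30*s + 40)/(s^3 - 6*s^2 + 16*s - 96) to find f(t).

f(t) = -2*exp(6*t) - 3*sin(4*t) + 3*cos(4*t)

Factor the denominator: s^3 - 6*s^2 + 16*s - 96 = (s - 6)*(s^2 + 16).
Partial fraction decomposition gives [-2/(s - 6)] + [3*s/(s^2 + 16)] + [-12/(s^2 + 16)].
Invert each term: -2/(s - 6) ↔ -2e^(6t); 3·s/(s^2 + 16) ↔ 3cos(4t); -3·4/(s^2 + 16) ↔ -3sin(4t).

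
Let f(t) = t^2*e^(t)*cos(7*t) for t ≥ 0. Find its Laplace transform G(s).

G(s) = 2*(s - 1)*(s^2 - 2*s - 146)/(s^2 - 2*s + 50)^3

L{cos(7t)} = s/(s^2 + 49).
Multiplying by e^(t) shifts s → s - 1, so L{e^(t)*cos(7*t)} = (s - 1)/((s - 1)^2 + 49).
Then apply L{t^2·g(t)} = (-1)^2 d^2/ds^2[H(s)] with H(s) = (s - 1)/((s - 1)^2 + 49):
differentiating 2 times and applying the sign gives 2*(s - 1)*(s^2 - 2*s - 146)/(s^2 - 2*s + 50)^3.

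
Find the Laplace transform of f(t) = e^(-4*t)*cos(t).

(s + 4)/((s + 4)^2 + 1)

L{cos(t)} = s/(s^2 + 1).
By the first shifting theorem, multiplying by e^(-4t) replaces s with s + 4.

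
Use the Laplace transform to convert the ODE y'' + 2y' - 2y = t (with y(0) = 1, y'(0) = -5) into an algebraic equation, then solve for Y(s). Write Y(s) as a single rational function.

Y(s) = (s^3 - 3*s^2 + 1)/(s^4 + 2*s^3 - 2*s^2)

Take the Laplace transform of both sides.
The derivative rules (L{y''} = s^2 Y - s·y(0) - y'(0) and L{y'} = sY - y(0), with y(0) = 1, y'(0) = -5) turn the left side into (s^2 + 2*s - 2)Y - (s - 3).
The right side is L{t} = s^(-2).
So (s^2 + 2*s - 2)Y = s^(-2) + (s - 3).
Solve for Y(s) and write it as one ratio of polynomials.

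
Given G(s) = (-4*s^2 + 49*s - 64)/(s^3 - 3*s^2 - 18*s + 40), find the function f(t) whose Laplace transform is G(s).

Factor the denominator: s^3 - 3*s^2 - 18*s + 40 = (s - 5)*(s - 2)*(s + 4).
Partial fraction decomposition gives [-6/(s + 4)] + [-1/(s - 2)] + [3/(s - 5)].
Invert each term: -6/(s + 4) ↔ -6e^(-4t); -1/(s - 2) ↔ -e^(2t); 3/(s - 5) ↔ 3e^(5t).

f(t) = 3*exp(5*t) - exp(2*t) - 6*exp(-4*t)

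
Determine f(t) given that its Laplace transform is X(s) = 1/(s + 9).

f(t) = exp(-9*t)

Since L{e^(-9t)} = 1/(s + 9), the inverse is e^(-9*t).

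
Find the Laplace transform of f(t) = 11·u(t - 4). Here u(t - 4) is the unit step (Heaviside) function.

By the second shifting theorem, L{u(t - c)·g(t - c)} = e^(-cs)·H(s) with c = 4 and H(s) = L{g(t)}.
L{11} = 11/s.

11*exp(-4*s)/s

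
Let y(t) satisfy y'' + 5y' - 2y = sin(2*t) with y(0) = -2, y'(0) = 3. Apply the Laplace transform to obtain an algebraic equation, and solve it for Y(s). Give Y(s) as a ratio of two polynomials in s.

Laplace-transform each side.
With L{y''} = s^2 Y - s·y(0) - y'(0) and L{y'} = sY - y(0), with y(0) = -2, y'(0) = 3: the LHS transforms to (s^2 + 5*s - 2)Y - (-2*s - 7).
The right side is L{sin(2*t)} = 2/(s^2 + 4).
So (s^2 + 5*s - 2)Y = 2/(s^2 + 4) + (-2*s - 7).
Solve for Y(s) and write it as one ratio of polynomials.

Y(s) = (-2*s^3 - 7*s^2 - 8*s - 26)/(s^4 + 5*s^3 + 2*s^2 + 20*s - 8)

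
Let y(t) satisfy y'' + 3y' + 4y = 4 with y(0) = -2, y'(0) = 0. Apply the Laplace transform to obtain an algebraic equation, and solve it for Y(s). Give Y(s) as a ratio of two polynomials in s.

Y(s) = (-2*s^2 - 6*s + 4)/(s^3 + 3*s^2 + 4*s)

Take the Laplace transform of both sides.
Using L{y''} = s^2 Y - s·y(0) - y'(0) and L{y'} = sY - y(0), with y(0) = -2, y'(0) = 0, the left side becomes (s^2 + 3*s + 4)Y - (-2*s - 6).
The right side is L{4} = 4/s.
So (s^2 + 3*s + 4)Y = 4/s + (-2*s - 6).
Divide through and combine into a single rational function.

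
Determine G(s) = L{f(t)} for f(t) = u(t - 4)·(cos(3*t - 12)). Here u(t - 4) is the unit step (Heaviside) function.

By the second shifting theorem, L{u(t - c)·g(t - c)} = e^(-cs)·H(s) with c = 4 and H(s) = L{g(t)}.
L{cos(3t)} = s/(s^2 + 9).

G(s) = s*exp(-4*s)/(s^2 + 9)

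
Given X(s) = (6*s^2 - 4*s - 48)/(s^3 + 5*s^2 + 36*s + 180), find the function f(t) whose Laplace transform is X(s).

Factor the denominator: s^3 + 5*s^2 + 36*s + 180 = (s + 5)*(s^2 + 36).
Partial fraction decomposition gives [2/(s + 5)] + [4*s/(s^2 + 36)] + [-24/(s^2 + 36)].
Invert each term: 2/(s + 5) ↔ 2e^(-5t); 4·s/(s^2 + 36) ↔ 4cos(6t); -4·6/(s^2 + 36) ↔ -4sin(6t).

f(t) = -4*sin(6*t) + 4*cos(6*t) + 2*exp(-5*t)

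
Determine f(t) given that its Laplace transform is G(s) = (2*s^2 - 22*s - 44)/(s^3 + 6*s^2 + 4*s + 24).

f(t) = -5*sin(2*t) - 2*cos(2*t) + 4*exp(-6*t)

Factor the denominator: s^3 + 6*s^2 + 4*s + 24 = (s + 6)*(s^2 + 4).
Partial fraction decomposition gives [4/(s + 6)] + [-2*s/(s^2 + 4)] + [-10/(s^2 + 4)].
Invert each term: 4/(s + 6) ↔ 4e^(-6t); -2·s/(s^2 + 4) ↔ -2cos(2t); -5·2/(s^2 + 4) ↔ -5sin(2t).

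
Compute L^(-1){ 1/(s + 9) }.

Since L{e^(-9t)} = 1/(s + 9), the inverse is exp(-9*t).

exp(-9*t)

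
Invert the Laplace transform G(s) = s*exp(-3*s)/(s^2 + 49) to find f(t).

The factor e^(-3s) signals a time shift by c = 3 (second shifting theorem).
L{cos(7t)} = s/(s^2 + 49), so L^-1{s/(s^2 + 49)} = cos(7*t).
Hence the inverse is u(t - 3) times that function evaluated at t - 3.

f(t) = Heaviside(t - 3)*(cos(7*t - 21))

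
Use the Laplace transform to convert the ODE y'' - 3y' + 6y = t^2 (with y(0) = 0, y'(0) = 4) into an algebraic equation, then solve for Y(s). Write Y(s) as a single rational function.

Y(s) = (4*s^3 + 2)/(s^5 - 3*s^4 + 6*s^3)

Transform both sides with L{·}.
Using L{y''} = s^2 Y - s·y(0) - y'(0) and L{y'} = sY - y(0), with y(0) = 0, y'(0) = 4, the left side becomes (s^2 - 3*s + 6)Y - (4).
The right side is L{t^2} = 2/s^3.
So (s^2 - 3*s + 6)Y = 2/s^3 + (4).
Solve for Y(s) and write it as one ratio of polynomials.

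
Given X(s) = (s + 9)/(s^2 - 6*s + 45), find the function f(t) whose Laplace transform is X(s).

Complete the square in the denominator: s^2 - 6*s + 45 = (s - 3)^2 + 6^2.
Split the numerator to match: s + 9 = 1·(s - 3) + 2·6.
Invert each term: 1·(s - 3)/((s - 3)^2 + 36) ↔ e^(3t)cos(6t); 2·6/((s - 3)^2 + 36) ↔ 2e^(3t)sin(6t).

f(t) = 2*exp(3*t)*sin(6*t) + exp(3*t)*cos(6*t)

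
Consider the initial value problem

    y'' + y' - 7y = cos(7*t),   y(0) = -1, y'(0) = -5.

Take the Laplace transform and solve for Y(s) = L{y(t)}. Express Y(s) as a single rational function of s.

Transform both sides with L{·}.
Using L{y''} = s^2 Y - s·y(0) - y'(0) and L{y'} = sY - y(0), with y(0) = -1, y'(0) = -5, the left side becomes (s^2 + s - 7)Y - (-s - 6).
The right side is L{cos(7*t)} = s/(s^2 + 49).
So (s^2 + s - 7)Y = s/(s^2 + 49) + (-s - 6).
Isolate Y and clear denominators.

Y(s) = (-s^3 - 6*s^2 - 48*s - 294)/(s^4 + s^3 + 42*s^2 + 49*s - 343)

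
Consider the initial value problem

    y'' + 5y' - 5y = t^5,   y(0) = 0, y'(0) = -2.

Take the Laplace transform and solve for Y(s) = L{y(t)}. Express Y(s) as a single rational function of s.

Transform both sides with L{·}.
Using L{y''} = s^2 Y - s·y(0) - y'(0) and L{y'} = sY - y(0), with y(0) = 0, y'(0) = -2, the left side becomes (s^2 + 5*s - 5)Y - (-2).
The right side is L{t^5} = 120/s^6.
So (s^2 + 5*s - 5)Y = 120/s^6 + (-2).
Divide through and combine into a single rational function.

Y(s) = (-2*s^6 + 120)/(s^8 + 5*s^7 - 5*s^6)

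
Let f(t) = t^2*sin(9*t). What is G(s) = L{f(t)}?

L{sin(9t)} = 9/(s^2 + 81).
Then apply L{t^2·g(t)} = (-1)^2 d^2/ds^2[H(s)] with H(s) = 9/(s^2 + 81):
differentiating 2 times and applying the sign gives 54*(s^2 - 27)/(s^2 + 81)^3.

G(s) = 54*(s^2 - 27)/(s^2 + 81)^3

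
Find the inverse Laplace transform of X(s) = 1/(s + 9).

Since L{e^(-9t)} = 1/(s + 9), the inverse is e^(-9*t).

exp(-9*t)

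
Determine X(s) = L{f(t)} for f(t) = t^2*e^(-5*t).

X(s) = 2/(s + 5)^3

L{e^(-5t)} = 1/(s + 5).
Then apply L{t^2·g(t)} = (-1)^2 d^2/ds^2[G(s)] with G(s) = 1/(s + 5):
differentiating 2 times and applying the sign gives 2/(s + 5)^3.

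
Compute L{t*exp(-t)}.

(s + 1)^(-2)

L{e^(-t)} = 1/(s + 1).
Then apply L{t·g(t)} = -d/ds[H(s)] with H(s) = 1/(s + 1):
differentiating 1 time and applying the sign gives (s + 1)^(-2).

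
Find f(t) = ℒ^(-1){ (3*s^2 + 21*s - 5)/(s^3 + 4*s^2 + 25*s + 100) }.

f(t) = sin(5*t) + 4*cos(5*t) - exp(-4*t)

Factor the denominator: s^3 + 4*s^2 + 25*s + 100 = (s + 4)*(s^2 + 25).
Partial fraction decomposition gives [-1/(s + 4)] + [4*s/(s^2 + 25)] + [5/(s^2 + 25)].
Invert each term: -1/(s + 4) ↔ -e^(-4t); 4·s/(s^2 + 25) ↔ 4cos(5t); 1·5/(s^2 + 25) ↔ sin(5t).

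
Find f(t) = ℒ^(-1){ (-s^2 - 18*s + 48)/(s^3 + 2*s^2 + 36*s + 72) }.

Factor the denominator: s^3 + 2*s^2 + 36*s + 72 = (s + 2)*(s^2 + 36).
Partial fraction decomposition gives [2/(s + 2)] + [-3*s/(s^2 + 36)] + [-12/(s^2 + 36)].
Invert each term: 2/(s + 2) ↔ 2e^(-2t); -3·s/(s^2 + 36) ↔ -3cos(6t); -2·6/(s^2 + 36) ↔ -2sin(6t).

f(t) = -2*sin(6*t) - 3*cos(6*t) + 2*exp(-2*t)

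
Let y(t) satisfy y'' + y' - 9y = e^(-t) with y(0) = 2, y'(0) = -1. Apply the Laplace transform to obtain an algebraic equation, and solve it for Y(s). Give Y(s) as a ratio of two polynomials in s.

Y(s) = (2*s^2 + 3*s + 2)/(s^3 + 2*s^2 - 8*s - 9)

Laplace-transform each side.
With L{y''} = s^2 Y - s·y(0) - y'(0) and L{y'} = sY - y(0), with y(0) = 2, y'(0) = -1: the LHS transforms to (s^2 + s - 9)Y - (2*s + 1).
The right side is L{e^(-t)} = 1/(s + 1).
So (s^2 + s - 9)Y = 1/(s + 1) + (2*s + 1).
Solve for Y(s) and write it as one ratio of polynomials.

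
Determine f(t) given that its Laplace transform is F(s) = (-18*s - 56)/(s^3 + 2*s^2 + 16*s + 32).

f(t) = -5*sin(4*t) + cos(4*t) - exp(-2*t)

Factor the denominator: s^3 + 2*s^2 + 16*s + 32 = (s + 2)*(s^2 + 16).
Partial fraction decomposition gives [-1/(s + 2)] + [s/(s^2 + 16)] + [-20/(s^2 + 16)].
Invert each term: -1/(s + 2) ↔ -e^(-2t); 1·s/(s^2 + 16) ↔ cos(4t); -5·4/(s^2 + 16) ↔ -5sin(4t).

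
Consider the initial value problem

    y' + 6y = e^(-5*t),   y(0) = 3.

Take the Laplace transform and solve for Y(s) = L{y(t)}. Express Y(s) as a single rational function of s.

Y(s) = (3*s + 16)/(s^2 + 11*s + 30)

Apply the Laplace transform to the equation.
The derivative rules (L{y'} = sY - y(0) = sY - 3) turn the left side into (s + 6)Y - (3).
The right side is L{e^(-5*t)} = 1/(s + 5).
So (s + 6)Y = 1/(s + 5) + (3).
Isolate Y and clear denominators.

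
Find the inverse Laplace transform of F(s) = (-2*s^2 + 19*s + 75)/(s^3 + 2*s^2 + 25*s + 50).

Factor the denominator: s^3 + 2*s^2 + 25*s + 50 = (s + 2)*(s^2 + 25).
Partial fraction decomposition gives [1/(s + 2)] + [-3*s/(s^2 + 25)] + [25/(s^2 + 25)].
Invert each term: 1/(s + 2) ↔ e^(-2t); -3·s/(s^2 + 25) ↔ -3cos(5t); 5·5/(s^2 + 25) ↔ 5sin(5t).

5*sin(5*t) - 3*cos(5*t) + exp(-2*t)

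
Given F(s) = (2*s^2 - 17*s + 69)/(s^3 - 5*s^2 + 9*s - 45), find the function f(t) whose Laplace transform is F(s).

Factor the denominator: s^3 - 5*s^2 + 9*s - 45 = (s - 5)*(s^2 + 9).
Partial fraction decomposition gives [1/(s - 5)] + [s/(s^2 + 9)] + [-12/(s^2 + 9)].
Invert each term: 1/(s - 5) ↔ e^(5t); 1·s/(s^2 + 9) ↔ cos(3t); -4·3/(s^2 + 9) ↔ -4sin(3t).

f(t) = exp(5*t) - 4*sin(3*t) + cos(3*t)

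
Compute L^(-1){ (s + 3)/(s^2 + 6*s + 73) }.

Rewrite the denominator: s^2 + 6*s + 73 = (s + 3)^2 + 64.
The form in (s + 3) signals a first-shifting-theorem factor e^(-3t).
Since L{cos(8t)} = s/(s^2 + 64), the inverse is e^(-3*t)*cos(8*t).

exp(-3*t)*cos(8*t)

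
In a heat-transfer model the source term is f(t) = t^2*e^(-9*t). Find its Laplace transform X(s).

X(s) = 2/(s + 9)^3

L{e^(-9t)} = 1/(s + 9).
Then apply L{t^2·g(t)} = (-1)^2 d^2/ds^2[G(s)] with G(s) = 1/(s + 9):
differentiating 2 times and applying the sign gives 2/(s + 9)^3.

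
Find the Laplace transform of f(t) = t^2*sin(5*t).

L{sin(5t)} = 5/(s^2 + 25).
Then apply L{t^2·g(t)} = (-1)^2 d^2/ds^2[G(s)] with G(s) = 5/(s^2 + 25):
differentiating 2 times and applying the sign gives 10*(3*s^2 - 25)/(s^2 + 25)^3.

10*(3*s^2 - 25)/(s^2 + 25)^3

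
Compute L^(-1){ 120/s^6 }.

Since L{t^5} = 5!/s^6 = 120/s^6, the inverse is t^5.

t^5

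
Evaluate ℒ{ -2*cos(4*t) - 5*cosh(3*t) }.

Apply the Laplace transform termwise.
(-5)·[L{cosh(3t)} = s/(s^2 - 9)]; (-2)·[L{cos(4t)} = s/(s^2 + 16)].

-2*s/(s^2 + 16) - 5*s/(s^2 - 9)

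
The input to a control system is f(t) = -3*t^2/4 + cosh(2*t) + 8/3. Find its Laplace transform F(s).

F(s) = s/(s^2 - 4) + 8/(3*s) - 3/(2*s^3)

Apply the Laplace transform termwise.
L{cosh(2t)} = s/(s^2 - 4); L{8/3} = (8/3)/s; (-3/4)·[L{t^2} = 2!/s^3 = 2/s^3].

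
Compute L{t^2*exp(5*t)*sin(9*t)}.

L{sin(9t)} = 9/(s^2 + 81).
Multiplying by e^(5t) shifts s → s - 5, so L{exp(5*t)*sin(9*t)} = 9/((s - 5)^2 + 81).
Then apply L{t^2·g(t)} = (-1)^2 d^2/ds^2[H(s)] with H(s) = 9/((s - 5)^2 + 81):
differentiating 2 times and applying the sign gives 54*(s^2 - 10*s - 2)/(s^2 - 10*s + 106)^3.

54*(s^2 - 10*s - 2)/(s^2 - 10*s + 106)^3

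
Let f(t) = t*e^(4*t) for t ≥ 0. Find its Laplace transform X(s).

X(s) = (s - 4)^(-2)

L{e^(4t)} = 1/(s - 4).
Then apply L{t·g(t)} = -d/ds[G(s)] with G(s) = 1/(s - 4):
differentiating 1 time and applying the sign gives (s - 4)^(-2).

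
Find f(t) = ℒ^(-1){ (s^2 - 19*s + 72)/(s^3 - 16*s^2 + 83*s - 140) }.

Factor the denominator: s^3 - 16*s^2 + 83*s - 140 = (s - 7)*(s - 5)*(s - 4).
Partial fraction decomposition gives [-1/(s - 5)] + [-2/(s - 7)] + [4/(s - 4)].
Invert each term: -1/(s - 5) ↔ -e^(5t); -2/(s - 7) ↔ -2e^(7t); 4/(s - 4) ↔ 4e^(4t).

f(t) = -2*exp(7*t) - exp(5*t) + 4*exp(4*t)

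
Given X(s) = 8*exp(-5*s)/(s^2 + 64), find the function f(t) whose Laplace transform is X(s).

f(t) = Heaviside(t - 5)*(sin(8*t - 40))

The factor e^(-5s) signals a time shift by c = 5 (second shifting theorem).
L{sin(8t)} = 8/(s^2 + 64), so L^-1{8/(s^2 + 64)} = sin(8*t).
Hence the inverse is u(t - 5) times that function evaluated at t - 5.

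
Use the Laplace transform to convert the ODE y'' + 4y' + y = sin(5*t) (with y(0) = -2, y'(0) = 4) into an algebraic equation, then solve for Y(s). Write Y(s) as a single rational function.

Y(s) = (-2*s^3 - 4*s^2 - 50*s - 95)/(s^4 + 4*s^3 + 26*s^2 + 100*s + 25)

Transform both sides with L{·}.
Using L{y''} = s^2 Y - s·y(0) - y'(0) and L{y'} = sY - y(0), with y(0) = -2, y'(0) = 4, the left side becomes (s^2 + 4*s + 1)Y - (-2*s - 4).
The right side is L{sin(5*t)} = 5/(s^2 + 25).
So (s^2 + 4*s + 1)Y = 5/(s^2 + 25) + (-2*s - 4).
Divide through and combine into a single rational function.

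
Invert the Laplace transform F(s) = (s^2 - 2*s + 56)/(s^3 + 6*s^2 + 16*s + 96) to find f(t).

Factor the denominator: s^3 + 6*s^2 + 16*s + 96 = (s + 6)*(s^2 + 16).
Partial fraction decomposition gives [2/(s + 6)] + [-s/(s^2 + 16)] + [4/(s^2 + 16)].
Invert each term: 2/(s + 6) ↔ 2e^(-6t); -1·s/(s^2 + 16) ↔ -cos(4t); 1·4/(s^2 + 16) ↔ sin(4t).

f(t) = sin(4*t) - cos(4*t) + 2*exp(-6*t)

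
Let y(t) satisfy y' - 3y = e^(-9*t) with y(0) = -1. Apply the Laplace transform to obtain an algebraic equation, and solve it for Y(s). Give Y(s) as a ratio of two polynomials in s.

Y(s) = (-s - 8)/(s^2 + 6*s - 27)

Transform both sides with L{·}.
The derivative rules (L{y'} = sY - y(0) = sY - (-1)) turn the left side into (s - 3)Y - (-1).
The right side is L{e^(-9*t)} = 1/(s + 9).
So (s - 3)Y = 1/(s + 9) + (-1).
Isolate Y and clear denominators.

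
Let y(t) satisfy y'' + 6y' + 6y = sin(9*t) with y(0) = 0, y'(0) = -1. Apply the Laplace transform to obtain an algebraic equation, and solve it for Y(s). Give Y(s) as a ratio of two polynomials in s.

Y(s) = (-s^2 - 72)/(s^4 + 6*s^3 + 87*s^2 + 486*s + 486)

Transform both sides with L{·}.
Using L{y''} = s^2 Y - s·y(0) - y'(0) and L{y'} = sY - y(0), with y(0) = 0, y'(0) = -1, the left side becomes (s^2 + 6*s + 6)Y - (-1).
The right side is L{sin(9*t)} = 9/(s^2 + 81).
So (s^2 + 6*s + 6)Y = 9/(s^2 + 81) + (-1).
Solve for Y(s) and write it as one ratio of polynomials.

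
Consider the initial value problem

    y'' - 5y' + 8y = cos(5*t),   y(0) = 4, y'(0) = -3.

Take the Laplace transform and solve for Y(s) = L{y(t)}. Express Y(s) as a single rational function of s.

Laplace-transform each side.
Using L{y''} = s^2 Y - s·y(0) - y'(0) and L{y'} = sY - y(0), with y(0) = 4, y'(0) = -3, the left side becomes (s^2 - 5*s + 8)Y - (4*s - 23).
The right side is L{cos(5*t)} = s/(s^2 + 25).
So (s^2 - 5*s + 8)Y = s/(s^2 + 25) + (4*s - 23).
Solve for Y(s) and write it as one ratio of polynomials.

Y(s) = (4*s^3 - 23*s^2 + 101*s - 575)/(s^4 - 5*s^3 + 33*s^2 - 125*s + 200)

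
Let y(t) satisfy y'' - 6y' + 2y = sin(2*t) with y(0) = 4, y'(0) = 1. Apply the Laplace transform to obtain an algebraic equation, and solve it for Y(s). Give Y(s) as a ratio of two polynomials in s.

Y(s) = (4*s^3 - 23*s^2 + 16*s - 90)/(s^4 - 6*s^3 + 6*s^2 - 24*s + 8)

Laplace-transform each side.
The derivative rules (L{y''} = s^2 Y - s·y(0) - y'(0) and L{y'} = sY - y(0), with y(0) = 4, y'(0) = 1) turn the left side into (s^2 - 6*s + 2)Y - (4*s - 23).
The right side is L{sin(2*t)} = 2/(s^2 + 4).
So (s^2 - 6*s + 2)Y = 2/(s^2 + 4) + (4*s - 23).
Divide through and combine into a single rational function.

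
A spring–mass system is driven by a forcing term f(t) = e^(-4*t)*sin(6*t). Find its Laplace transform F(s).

F(s) = 6/((s + 4)^2 + 36)

L{sin(6t)} = 6/(s^2 + 36).
By the first shifting theorem, multiplying by e^(-4t) replaces s with s + 4.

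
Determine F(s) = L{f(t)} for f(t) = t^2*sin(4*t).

F(s) = 8*(3*s^2 - 16)/(s^2 + 16)^3

L{sin(4t)} = 4/(s^2 + 16).
Then apply L{t^2·g(t)} = (-1)^2 d^2/ds^2[G(s)] with G(s) = 4/(s^2 + 16):
differentiating 2 times and applying the sign gives 8*(3*s^2 - 16)/(s^2 + 16)^3.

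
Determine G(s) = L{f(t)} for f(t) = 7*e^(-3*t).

L{7} = 7/s.
By the first shifting theorem, multiplying by e^(-3t) replaces s with s + 3.

G(s) = 7/(s + 3)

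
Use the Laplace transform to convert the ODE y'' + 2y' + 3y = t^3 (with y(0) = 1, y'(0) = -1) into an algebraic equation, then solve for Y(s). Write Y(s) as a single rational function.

Y(s) = (s^5 + s^4 + 6)/(s^6 + 2*s^5 + 3*s^4)

Take the Laplace transform of both sides.
With L{y''} = s^2 Y - s·y(0) - y'(0) and L{y'} = sY - y(0), with y(0) = 1, y'(0) = -1: the LHS transforms to (s^2 + 2*s + 3)Y - (s + 1).
The right side is L{t^3} = 6/s^4.
So (s^2 + 2*s + 3)Y = 6/s^4 + (s + 1).
Solve for Y(s) and write it as one ratio of polynomials.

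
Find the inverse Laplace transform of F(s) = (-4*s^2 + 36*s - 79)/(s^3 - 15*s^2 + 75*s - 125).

t^2*exp(5*t)/2 - 4*t*exp(5*t) - 4*exp(5*t)

Factor the denominator: s^3 - 15*s^2 + 75*s - 125 = (s - 5)^3.
Partial fraction decomposition gives [-4/(s - 5)] + [-4/(s - 5)^2] + [(s - 5)^(-3)].
Invert each term: -4/(s - 5) ↔ -4e^(5t); -4/(s - 5)^2 ↔ -4t·e^(5t); 1/(s - 5)^3 ↔ (1/2)t^2·e^(5t).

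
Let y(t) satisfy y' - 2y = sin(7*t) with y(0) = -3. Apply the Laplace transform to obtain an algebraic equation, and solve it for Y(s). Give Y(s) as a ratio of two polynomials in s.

Y(s) = (-3*s^2 - 140)/(s^3 - 2*s^2 + 49*s - 98)

Transform both sides with L{·}.
Using L{y'} = sY - y(0) = sY - (-3), the left side becomes (s - 2)Y - (-3).
The right side is L{sin(7*t)} = 7/(s^2 + 49).
So (s - 2)Y = 7/(s^2 + 49) + (-3).
Divide through and combine into a single rational function.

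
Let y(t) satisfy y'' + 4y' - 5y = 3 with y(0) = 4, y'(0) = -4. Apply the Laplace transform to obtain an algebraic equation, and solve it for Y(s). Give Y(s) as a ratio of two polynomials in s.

Take the Laplace transform of both sides.
Using L{y''} = s^2 Y - s·y(0) - y'(0) and L{y'} = sY - y(0), with y(0) = 4, y'(0) = -4, the left side becomes (s^2 + 4*s - 5)Y - (4*s + 12).
The right side is L{3} = 3/s.
So (s^2 + 4*s - 5)Y = 3/s + (4*s + 12).
Isolate Y and clear denominators.

Y(s) = (4*s^2 + 12*s + 3)/(s^3 + 4*s^2 - 5*s)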